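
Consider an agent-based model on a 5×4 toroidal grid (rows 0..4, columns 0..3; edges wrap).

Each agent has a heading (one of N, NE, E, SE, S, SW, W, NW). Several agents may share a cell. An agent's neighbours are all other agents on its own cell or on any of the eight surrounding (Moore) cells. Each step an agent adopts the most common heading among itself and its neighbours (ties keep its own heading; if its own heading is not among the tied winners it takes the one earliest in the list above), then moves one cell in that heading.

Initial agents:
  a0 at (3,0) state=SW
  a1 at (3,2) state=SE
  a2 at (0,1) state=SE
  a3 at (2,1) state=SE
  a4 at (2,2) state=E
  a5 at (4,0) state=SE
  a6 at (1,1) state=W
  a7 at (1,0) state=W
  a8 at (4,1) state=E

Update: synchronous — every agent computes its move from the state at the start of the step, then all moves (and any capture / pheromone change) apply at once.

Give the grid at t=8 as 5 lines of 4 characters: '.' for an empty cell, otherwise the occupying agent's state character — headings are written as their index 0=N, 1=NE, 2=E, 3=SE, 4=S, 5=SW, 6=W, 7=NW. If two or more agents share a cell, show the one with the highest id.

t=1: a0@(4,1):SE a1@(4,3):SE a2@(1,2):SE a3@(3,2):SE a4@(3,3):SE a5@(0,1):SE a6@(1,0):W a7@(1,3):W a8@(0,2):SE
t=2: a0@(0,2):SE a1@(0,0):SE a2@(2,3):SE a3@(4,3):SE a4@(4,0):SE a5@(1,2):SE a6@(1,3):W a7@(1,2):W a8@(1,3):SE
t=3: a0@(1,3):SE a1@(1,1):SE a2@(3,0):SE a3@(0,0):SE a4@(0,1):SE a5@(2,3):SE a6@(2,0):SE a7@(2,3):SE a8@(2,0):SE
t=4: a0@(2,0):SE a1@(2,2):SE a2@(4,1):SE a3@(1,1):SE a4@(1,2):SE a5@(3,0):SE a6@(3,1):SE a7@(3,0):SE a8@(3,1):SE
t=5: a0@(3,1):SE a1@(3,3):SE a2@(0,2):SE a3@(2,2):SE a4@(2,3):SE a5@(4,1):SE a6@(4,2):SE a7@(4,1):SE a8@(4,2):SE
t=6: a0@(4,2):SE a1@(4,0):SE a2@(1,3):SE a3@(3,3):SE a4@(3,0):SE a5@(0,2):SE a6@(0,3):SE a7@(0,2):SE a8@(0,3):SE
t=7: a0@(0,3):SE a1@(0,1):SE a2@(2,0):SE a3@(4,0):SE a4@(4,1):SE a5@(1,3):SE a6@(1,0):SE a7@(1,3):SE a8@(1,0):SE
t=8: a0@(1,0):SE a1@(1,2):SE a2@(3,1):SE a3@(0,1):SE a4@(0,2):SE a5@(2,0):SE a6@(2,1):SE a7@(2,0):SE a8@(2,1):SE

.33.
3.3.
33..
.3..
....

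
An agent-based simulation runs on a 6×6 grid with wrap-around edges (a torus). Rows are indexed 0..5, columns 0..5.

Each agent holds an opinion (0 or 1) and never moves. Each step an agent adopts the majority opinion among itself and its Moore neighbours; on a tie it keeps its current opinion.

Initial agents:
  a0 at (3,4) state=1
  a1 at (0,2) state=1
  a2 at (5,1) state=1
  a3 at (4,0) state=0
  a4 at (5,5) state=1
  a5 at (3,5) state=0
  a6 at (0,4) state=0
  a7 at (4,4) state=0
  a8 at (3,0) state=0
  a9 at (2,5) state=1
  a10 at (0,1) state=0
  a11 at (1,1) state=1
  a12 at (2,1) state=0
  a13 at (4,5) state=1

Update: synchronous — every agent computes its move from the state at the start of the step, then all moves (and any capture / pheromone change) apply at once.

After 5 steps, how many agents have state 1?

4

t=1: a0@(3,4):1 a1@(0,2):1 a2@(5,1):1 a3@(4,0):0 a4@(5,5):0 a5@(3,5):0 a6@(0,4):0 a7@(4,4):1 a8@(3,0):0 a9@(2,5):1 a10@(0,1):1 a11@(1,1):1 a12@(2,1):0 a13@(4,5):0
t=2: a0@(3,4):1 a1@(0,2):1 a2@(5,1):1 a3@(4,0):0 a4@(5,5):0 a5@(3,5):0 a6@(0,4):0 a7@(4,4):0 a8@(3,0):0 a9@(2,5):1 a10@(0,1):1 a11@(1,1):1 a12@(2,1):0 a13@(4,5):0
t=3: a0@(3,4):0 a1@(0,2):1 a2@(5,1):1 a3@(4,0):0 a4@(5,5):0 a5@(3,5):0 a6@(0,4):0 a7@(4,4):0 a8@(3,0):0 a9@(2,5):1 a10@(0,1):1 a11@(1,1):1 a12@(2,1):0 a13@(4,5):0
t=4: a0@(3,4):0 a1@(0,2):1 a2@(5,1):1 a3@(4,0):0 a4@(5,5):0 a5@(3,5):0 a6@(0,4):0 a7@(4,4):0 a8@(3,0):0 a9@(2,5):0 a10@(0,1):1 a11@(1,1):1 a12@(2,1):0 a13@(4,5):0
t=5: (unchanged — steady state)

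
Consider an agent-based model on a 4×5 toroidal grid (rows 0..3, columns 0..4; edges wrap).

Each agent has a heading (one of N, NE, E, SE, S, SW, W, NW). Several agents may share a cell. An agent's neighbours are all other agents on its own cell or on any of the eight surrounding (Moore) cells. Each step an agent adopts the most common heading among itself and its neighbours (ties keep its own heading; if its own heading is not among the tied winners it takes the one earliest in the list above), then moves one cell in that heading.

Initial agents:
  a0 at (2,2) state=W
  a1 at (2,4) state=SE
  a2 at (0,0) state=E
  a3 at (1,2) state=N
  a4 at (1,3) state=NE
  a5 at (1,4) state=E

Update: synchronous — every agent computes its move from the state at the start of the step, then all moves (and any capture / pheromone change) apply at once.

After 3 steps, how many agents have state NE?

1

t=1: a0@(2,1):W a1@(3,0):SE a2@(0,1):E a3@(0,2):N a4@(0,4):NE a5@(1,0):E
t=2: a0@(2,0):W a1@(0,1):SE a2@(0,2):E a3@(3,2):N a4@(3,0):NE a5@(1,1):E
t=3: a0@(2,4):W a1@(0,2):E a2@(0,3):E a3@(2,2):N a4@(2,1):NE a5@(1,2):E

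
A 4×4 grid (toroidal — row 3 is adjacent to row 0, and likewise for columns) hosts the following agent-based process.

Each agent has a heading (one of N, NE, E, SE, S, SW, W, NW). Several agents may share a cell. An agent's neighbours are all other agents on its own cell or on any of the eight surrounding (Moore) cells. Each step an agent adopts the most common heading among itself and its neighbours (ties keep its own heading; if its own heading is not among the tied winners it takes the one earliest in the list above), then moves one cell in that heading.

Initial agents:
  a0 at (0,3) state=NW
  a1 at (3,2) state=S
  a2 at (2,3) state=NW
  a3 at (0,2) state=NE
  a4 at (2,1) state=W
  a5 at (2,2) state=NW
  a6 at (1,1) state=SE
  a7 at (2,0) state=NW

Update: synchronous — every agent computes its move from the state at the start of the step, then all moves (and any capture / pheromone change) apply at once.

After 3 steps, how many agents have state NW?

8

t=1: a0@(3,2):NW a1@(2,1):NW a2@(1,2):NW a3@(3,3):NE a4@(1,0):NW a5@(1,1):NW a6@(0,0):NW a7@(1,3):NW
t=2: a0@(2,1):NW a1@(1,0):NW a2@(0,1):NW a3@(2,2):NW a4@(0,3):NW a5@(0,0):NW a6@(3,3):NW a7@(0,2):NW
t=3: a0@(1,0):NW a1@(0,3):NW a2@(3,0):NW a3@(1,1):NW a4@(3,2):NW a5@(3,3):NW a6@(2,2):NW a7@(3,1):NW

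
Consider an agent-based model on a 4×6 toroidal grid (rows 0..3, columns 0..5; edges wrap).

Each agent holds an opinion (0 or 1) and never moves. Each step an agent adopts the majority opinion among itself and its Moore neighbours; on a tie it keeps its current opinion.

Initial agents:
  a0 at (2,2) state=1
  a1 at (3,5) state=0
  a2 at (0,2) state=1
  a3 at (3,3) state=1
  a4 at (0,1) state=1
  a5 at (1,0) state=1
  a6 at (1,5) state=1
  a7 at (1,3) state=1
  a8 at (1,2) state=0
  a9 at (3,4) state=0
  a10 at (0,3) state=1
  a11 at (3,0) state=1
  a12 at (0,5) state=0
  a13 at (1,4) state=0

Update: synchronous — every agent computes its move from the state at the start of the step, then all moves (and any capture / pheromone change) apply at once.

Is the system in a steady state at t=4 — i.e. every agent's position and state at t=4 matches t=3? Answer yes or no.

no

t=1: a0@(2,2):1 a1@(3,5):0 a2@(0,2):1 a3@(3,3):1 a4@(0,1):1 a5@(1,0):1 a6@(1,5):1 a7@(1,3):1 a8@(1,2):1 a9@(3,4):0 a10@(0,3):1 a11@(3,0):1 a12@(0,5):0 a13@(1,4):1
t=2: a0@(2,2):1 a1@(3,5):0 a2@(0,2):1 a3@(3,3):1 a4@(0,1):1 a5@(1,0):1 a6@(1,5):1 a7@(1,3):1 a8@(1,2):1 a9@(3,4):0 a10@(0,3):1 a11@(3,0):1 a12@(0,5):1 a13@(1,4):1
t=3: a0@(2,2):1 a1@(3,5):0 a2@(0,2):1 a3@(3,3):1 a4@(0,1):1 a5@(1,0):1 a6@(1,5):1 a7@(1,3):1 a8@(1,2):1 a9@(3,4):1 a10@(0,3):1 a11@(3,0):1 a12@(0,5):1 a13@(1,4):1
t=4: a0@(2,2):1 a1@(3,5):1 a2@(0,2):1 a3@(3,3):1 a4@(0,1):1 a5@(1,0):1 a6@(1,5):1 a7@(1,3):1 a8@(1,2):1 a9@(3,4):1 a10@(0,3):1 a11@(3,0):1 a12@(0,5):1 a13@(1,4):1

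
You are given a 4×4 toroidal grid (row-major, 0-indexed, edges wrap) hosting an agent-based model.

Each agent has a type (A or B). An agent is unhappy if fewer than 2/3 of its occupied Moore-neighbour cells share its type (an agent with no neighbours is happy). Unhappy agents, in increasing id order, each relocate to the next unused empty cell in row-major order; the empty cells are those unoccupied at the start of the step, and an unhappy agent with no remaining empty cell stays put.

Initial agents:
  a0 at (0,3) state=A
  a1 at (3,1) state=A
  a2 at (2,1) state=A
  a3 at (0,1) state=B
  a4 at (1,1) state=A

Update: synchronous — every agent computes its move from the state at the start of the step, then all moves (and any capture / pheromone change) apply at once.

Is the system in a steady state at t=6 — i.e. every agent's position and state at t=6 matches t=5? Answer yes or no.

t=1: a0@(0,3):A a1@(0,0):A a2@(2,1):A a3@(0,2):B a4@(1,0):A
t=2: a0@(0,3):A a1@(0,0):A a2@(2,1):A a3@(0,1):B a4@(1,0):A
t=3: a0@(0,3):A a1@(0,0):A a2@(2,1):A a3@(0,2):B a4@(1,0):A
t=4: a0@(0,3):A a1@(0,0):A a2@(2,1):A a3@(0,1):B a4@(1,0):A
t=5: a0@(0,3):A a1@(0,0):A a2@(2,1):A a3@(0,2):B a4@(1,0):A
t=6: a0@(0,3):A a1@(0,0):A a2@(2,1):A a3@(0,1):B a4@(1,0):A

no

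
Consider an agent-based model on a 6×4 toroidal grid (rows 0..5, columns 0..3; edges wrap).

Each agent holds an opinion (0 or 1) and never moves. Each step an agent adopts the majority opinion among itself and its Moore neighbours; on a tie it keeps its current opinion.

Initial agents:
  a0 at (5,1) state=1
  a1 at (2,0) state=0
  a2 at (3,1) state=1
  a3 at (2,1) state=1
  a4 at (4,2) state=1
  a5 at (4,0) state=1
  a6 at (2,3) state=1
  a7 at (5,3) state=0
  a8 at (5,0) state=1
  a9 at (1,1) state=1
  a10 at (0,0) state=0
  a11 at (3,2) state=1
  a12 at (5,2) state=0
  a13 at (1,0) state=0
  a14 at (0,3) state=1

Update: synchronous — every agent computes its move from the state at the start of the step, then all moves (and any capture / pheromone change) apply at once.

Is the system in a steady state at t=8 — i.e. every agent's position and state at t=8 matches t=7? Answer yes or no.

t=1: a0@(5,1):1 a1@(2,0):1 a2@(3,1):1 a3@(2,1):1 a4@(4,2):1 a5@(4,0):1 a6@(2,3):1 a7@(5,3):1 a8@(5,0):1 a9@(1,1):0 a10@(0,0):1 a11@(3,2):1 a12@(5,2):1 a13@(1,0):1 a14@(0,3):0
t=2: a0@(5,1):1 a1@(2,0):1 a2@(3,1):1 a3@(2,1):1 a4@(4,2):1 a5@(4,0):1 a6@(2,3):1 a7@(5,3):1 a8@(5,0):1 a9@(1,1):1 a10@(0,0):1 a11@(3,2):1 a12@(5,2):1 a13@(1,0):1 a14@(0,3):1
t=3: (unchanged — steady state)

yes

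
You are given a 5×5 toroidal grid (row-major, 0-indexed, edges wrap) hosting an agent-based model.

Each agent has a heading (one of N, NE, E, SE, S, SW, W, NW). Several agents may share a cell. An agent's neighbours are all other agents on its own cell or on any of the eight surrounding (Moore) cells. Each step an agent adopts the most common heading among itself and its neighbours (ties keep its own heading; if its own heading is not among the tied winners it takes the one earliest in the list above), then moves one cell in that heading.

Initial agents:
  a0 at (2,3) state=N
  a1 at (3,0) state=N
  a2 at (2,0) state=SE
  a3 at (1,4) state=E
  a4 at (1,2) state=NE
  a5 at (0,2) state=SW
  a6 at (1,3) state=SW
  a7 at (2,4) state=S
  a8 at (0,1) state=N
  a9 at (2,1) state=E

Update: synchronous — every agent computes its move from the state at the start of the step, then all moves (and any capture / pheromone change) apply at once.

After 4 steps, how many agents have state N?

t=1: a0@(1,3):N a1@(2,0):N a2@(2,1):E a3@(1,0):E a4@(0,2):N a5@(1,1):SW a6@(2,2):SW a7@(1,4):N a8@(4,1):N a9@(2,2):E
t=2: a0@(0,3):N a1@(1,0):N a2@(2,2):E a3@(1,1):E a4@(4,2):N a5@(1,2):E a6@(3,1):SW a7@(0,4):N a8@(3,1):N a9@(2,3):E
t=3: a0@(4,3):N a1@(0,0):N a2@(2,3):E a3@(1,2):E a4@(3,2):N a5@(1,3):E a6@(2,1):N a7@(4,4):N a8@(2,1):N a9@(2,4):E
t=4: a0@(3,3):N a1@(4,0):N a2@(2,4):E a3@(1,3):E a4@(2,2):N a5@(1,4):E a6@(1,1):N a7@(3,4):N a8@(1,1):N a9@(2,0):E

6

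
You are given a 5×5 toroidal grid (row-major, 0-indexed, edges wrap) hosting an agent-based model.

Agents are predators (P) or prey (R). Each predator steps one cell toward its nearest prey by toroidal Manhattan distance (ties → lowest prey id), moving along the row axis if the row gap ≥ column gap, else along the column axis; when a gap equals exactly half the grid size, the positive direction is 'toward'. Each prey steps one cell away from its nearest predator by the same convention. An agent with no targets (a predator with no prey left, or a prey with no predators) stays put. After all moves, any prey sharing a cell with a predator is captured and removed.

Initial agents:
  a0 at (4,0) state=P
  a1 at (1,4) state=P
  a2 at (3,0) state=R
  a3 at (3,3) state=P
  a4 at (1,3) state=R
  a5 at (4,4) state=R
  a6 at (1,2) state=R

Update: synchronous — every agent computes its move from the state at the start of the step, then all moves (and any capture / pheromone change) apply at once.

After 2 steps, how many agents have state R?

t=1: a0@(3,0):P a1@(1,3):P a2@(2,0):R a3@(3,4):P a4@(1,2):R a5@(4,3):R a6@(1,1):R
t=2: a0@(2,0):P a1@(1,2):P a2@(1,0):R a3@(2,4):P a4@(1,1):R a5@(3,3):R a6@(1,0):R

4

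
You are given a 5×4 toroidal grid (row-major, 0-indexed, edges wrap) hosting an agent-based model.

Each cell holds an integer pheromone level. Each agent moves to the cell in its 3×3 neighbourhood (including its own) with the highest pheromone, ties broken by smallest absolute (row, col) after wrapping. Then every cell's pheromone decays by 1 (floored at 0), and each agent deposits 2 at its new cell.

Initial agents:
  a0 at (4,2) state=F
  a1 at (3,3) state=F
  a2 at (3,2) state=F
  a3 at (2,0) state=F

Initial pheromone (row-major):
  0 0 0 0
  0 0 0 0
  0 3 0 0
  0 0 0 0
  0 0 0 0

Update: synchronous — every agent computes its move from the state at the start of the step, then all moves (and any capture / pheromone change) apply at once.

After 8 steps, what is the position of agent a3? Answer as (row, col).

(2, 1)

t=1: a0@(0,1) a1@(2,0) a2@(2,1) a3@(2,1) | pheromone: 0 2 0 0 / 0 0 0 0 / 2 6 0 0 / 0 0 0 0 / 0 0 0 0
t=2: a0@(0,1) a1@(2,1) a2@(2,1) a3@(2,1) | pheromone: 0 3 0 0 / 0 0 0 0 / 1 11 0 0 / 0 0 0 0 / 0 0 0 0
t=3: a0@(0,1) a1@(2,1) a2@(2,1) a3@(2,1) | pheromone: 0 4 0 0 / 0 0 0 0 / 0 16 0 0 / 0 0 0 0 / 0 0 0 0
t=4: a0@(0,1) a1@(2,1) a2@(2,1) a3@(2,1) | pheromone: 0 5 0 0 / 0 0 0 0 / 0 21 0 0 / 0 0 0 0 / 0 0 0 0
t=5: a0@(0,1) a1@(2,1) a2@(2,1) a3@(2,1) | pheromone: 0 6 0 0 / 0 0 0 0 / 0 26 0 0 / 0 0 0 0 / 0 0 0 0
t=6: a0@(0,1) a1@(2,1) a2@(2,1) a3@(2,1) | pheromone: 0 7 0 0 / 0 0 0 0 / 0 31 0 0 / 0 0 0 0 / 0 0 0 0
t=7: a0@(0,1) a1@(2,1) a2@(2,1) a3@(2,1) | pheromone: 0 8 0 0 / 0 0 0 0 / 0 36 0 0 / 0 0 0 0 / 0 0 0 0
t=8: a0@(0,1) a1@(2,1) a2@(2,1) a3@(2,1) | pheromone: 0 9 0 0 / 0 0 0 0 / 0 41 0 0 / 0 0 0 0 / 0 0 0 0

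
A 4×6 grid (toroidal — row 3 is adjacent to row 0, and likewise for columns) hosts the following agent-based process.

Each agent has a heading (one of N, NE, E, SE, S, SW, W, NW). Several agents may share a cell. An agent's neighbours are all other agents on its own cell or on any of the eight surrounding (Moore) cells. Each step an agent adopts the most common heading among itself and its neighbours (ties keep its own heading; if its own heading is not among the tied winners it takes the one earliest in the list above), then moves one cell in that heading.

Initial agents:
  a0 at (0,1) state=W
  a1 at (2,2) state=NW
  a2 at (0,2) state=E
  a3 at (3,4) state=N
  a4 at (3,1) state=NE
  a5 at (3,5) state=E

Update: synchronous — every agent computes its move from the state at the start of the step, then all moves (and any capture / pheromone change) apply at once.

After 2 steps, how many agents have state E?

t=1: a0@(0,0):W a1@(1,1):NW a2@(0,3):E a3@(2,4):N a4@(2,2):NE a5@(3,0):E
t=2: a0@(0,5):W a1@(0,0):NW a2@(0,4):E a3@(1,4):N a4@(1,3):NE a5@(3,1):E

2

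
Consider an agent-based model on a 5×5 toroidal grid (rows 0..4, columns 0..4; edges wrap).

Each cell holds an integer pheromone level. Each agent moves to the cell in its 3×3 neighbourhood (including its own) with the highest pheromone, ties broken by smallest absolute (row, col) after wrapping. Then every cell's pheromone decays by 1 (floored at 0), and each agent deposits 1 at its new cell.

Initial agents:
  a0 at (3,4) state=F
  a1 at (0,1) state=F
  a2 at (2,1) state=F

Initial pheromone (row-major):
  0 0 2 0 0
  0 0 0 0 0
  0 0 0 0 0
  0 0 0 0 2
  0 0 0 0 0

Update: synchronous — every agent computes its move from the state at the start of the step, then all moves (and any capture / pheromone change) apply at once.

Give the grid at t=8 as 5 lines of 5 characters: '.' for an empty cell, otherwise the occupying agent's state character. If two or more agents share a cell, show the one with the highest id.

..F..
F....
.....
....F
.....

t=1: a0@(3,4) a1@(0,2) a2@(1,0) | pheromone: 0 0 2 0 0 / 1 0 0 0 0 / 0 0 0 0 0 / 0 0 0 0 2 / 0 0 0 0 0
t=2: (unchanged — steady state)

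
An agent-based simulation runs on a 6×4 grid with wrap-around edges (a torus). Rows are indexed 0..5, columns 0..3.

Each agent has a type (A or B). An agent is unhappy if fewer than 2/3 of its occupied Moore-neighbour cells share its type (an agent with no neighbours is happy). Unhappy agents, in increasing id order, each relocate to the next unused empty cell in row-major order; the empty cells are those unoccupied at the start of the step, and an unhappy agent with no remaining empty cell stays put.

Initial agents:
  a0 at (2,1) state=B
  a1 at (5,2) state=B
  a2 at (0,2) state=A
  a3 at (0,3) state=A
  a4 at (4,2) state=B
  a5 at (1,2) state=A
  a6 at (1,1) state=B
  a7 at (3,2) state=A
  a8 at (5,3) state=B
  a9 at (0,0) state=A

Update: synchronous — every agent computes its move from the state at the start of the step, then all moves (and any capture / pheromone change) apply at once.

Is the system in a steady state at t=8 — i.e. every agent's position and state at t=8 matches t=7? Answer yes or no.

t=1: a0@(0,1):B a1@(1,0):B a2@(1,3):A a3@(2,0):A a4@(4,2):B a5@(2,2):A a6@(2,3):B a7@(3,0):A a8@(3,1):B a9@(3,3):A
t=2: a0@(0,1):B a1@(0,0):B a2@(0,2):A a3@(0,3):A a4@(1,1):B a5@(1,2):A a6@(2,1):B a7@(3,2):A a8@(4,0):B a9@(4,1):A
t=3: a0@(1,0):B a1@(0,0):B a2@(1,3):A a3@(0,3):A a4@(2,0):B a5@(2,2):A a6@(2,3):B a7@(3,0):A a8@(3,1):B a9@(3,3):A
t=4: a0@(0,1):B a1@(0,2):B a2@(1,1):A a3@(1,2):A a4@(2,1):B a5@(3,2):A a6@(4,0):B a7@(4,1):A a8@(4,2):B a9@(4,3):A
t=5: a0@(0,0):B a1@(0,3):B a2@(1,0):A a3@(1,3):A a4@(2,0):B a5@(2,2):A a6@(2,3):B a7@(3,0):A a8@(3,1):B a9@(3,3):A
t=6: a0@(0,1):B a1@(0,2):B a2@(1,1):A a3@(1,2):A a4@(2,1):B a5@(3,2):A a6@(4,0):B a7@(4,1):A a8@(4,2):B a9@(4,3):A
t=7: a0@(0,0):B a1@(0,3):B a2@(1,0):A a3@(1,3):A a4@(2,0):B a5@(2,2):A a6@(2,3):B a7@(3,0):A a8@(3,1):B a9@(3,3):A
t=8: a0@(0,1):B a1@(0,2):B a2@(1,1):A a3@(1,2):A a4@(2,1):B a5@(3,2):A a6@(4,0):B a7@(4,1):A a8@(4,2):B a9@(4,3):A

no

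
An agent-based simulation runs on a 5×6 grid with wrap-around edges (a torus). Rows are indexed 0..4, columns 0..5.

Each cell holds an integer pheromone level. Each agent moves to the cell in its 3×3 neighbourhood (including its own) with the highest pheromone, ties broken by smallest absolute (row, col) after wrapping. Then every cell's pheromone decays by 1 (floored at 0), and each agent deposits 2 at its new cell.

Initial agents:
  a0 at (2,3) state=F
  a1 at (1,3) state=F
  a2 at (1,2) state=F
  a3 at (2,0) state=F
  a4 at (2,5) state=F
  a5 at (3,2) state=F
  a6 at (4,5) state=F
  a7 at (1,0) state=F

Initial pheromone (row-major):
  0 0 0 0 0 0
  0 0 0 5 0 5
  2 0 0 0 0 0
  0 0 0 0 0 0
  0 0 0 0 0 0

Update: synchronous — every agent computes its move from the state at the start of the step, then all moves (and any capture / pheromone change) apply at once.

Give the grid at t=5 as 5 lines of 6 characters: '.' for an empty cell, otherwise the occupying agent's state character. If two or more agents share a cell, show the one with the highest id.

......
...F.F
.F....
......
......

t=1: a0@(1,3) a1@(1,3) a2@(1,3) a3@(1,5) a4@(1,5) a5@(2,1) a6@(0,0) a7@(1,5) | pheromone: 2 0 0 0 0 0 / 0 0 0 10 0 10 / 1 2 0 0 0 0 / 0 0 0 0 0 0 / 0 0 0 0 0 0
t=2: a0@(1,3) a1@(1,3) a2@(1,3) a3@(1,5) a4@(1,5) a5@(2,1) a6@(1,5) a7@(1,5) | pheromone: 1 0 0 0 0 0 / 0 0 0 15 0 17 / 0 3 0 0 0 0 / 0 0 0 0 0 0 / 0 0 0 0 0 0
t=3: a0@(1,3) a1@(1,3) a2@(1,3) a3@(1,5) a4@(1,5) a5@(2,1) a6@(1,5) a7@(1,5) | pheromone: 0 0 0 0 0 0 / 0 0 0 20 0 24 / 0 4 0 0 0 0 / 0 0 0 0 0 0 / 0 0 0 0 0 0
t=4: a0@(1,3) a1@(1,3) a2@(1,3) a3@(1,5) a4@(1,5) a5@(2,1) a6@(1,5) a7@(1,5) | pheromone: 0 0 0 0 0 0 / 0 0 0 25 0 31 / 0 5 0 0 0 0 / 0 0 0 0 0 0 / 0 0 0 0 0 0
t=5: a0@(1,3) a1@(1,3) a2@(1,3) a3@(1,5) a4@(1,5) a5@(2,1) a6@(1,5) a7@(1,5) | pheromone: 0 0 0 0 0 0 / 0 0 0 30 0 38 / 0 6 0 0 0 0 / 0 0 0 0 0 0 / 0 0 0 0 0 0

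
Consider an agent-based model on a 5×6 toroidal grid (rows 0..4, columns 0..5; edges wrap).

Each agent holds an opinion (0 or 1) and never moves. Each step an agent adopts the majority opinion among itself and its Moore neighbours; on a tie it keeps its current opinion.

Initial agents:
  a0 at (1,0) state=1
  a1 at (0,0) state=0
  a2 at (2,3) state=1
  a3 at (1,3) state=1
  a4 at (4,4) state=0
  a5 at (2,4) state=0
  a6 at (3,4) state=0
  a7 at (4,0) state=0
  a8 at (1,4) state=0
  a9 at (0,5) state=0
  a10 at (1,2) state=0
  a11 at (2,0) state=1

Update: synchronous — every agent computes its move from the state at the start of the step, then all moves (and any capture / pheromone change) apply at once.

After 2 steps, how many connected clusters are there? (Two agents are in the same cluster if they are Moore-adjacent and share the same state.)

2

t=1: a0@(1,0):1 a1@(0,0):0 a2@(2,3):0 a3@(1,3):0 a4@(4,4):0 a5@(2,4):0 a6@(3,4):0 a7@(4,0):0 a8@(1,4):0 a9@(0,5):0 a10@(1,2):1 a11@(2,0):1
t=2: a0@(1,0):1 a1@(0,0):0 a2@(2,3):0 a3@(1,3):0 a4@(4,4):0 a5@(2,4):0 a6@(3,4):0 a7@(4,0):0 a8@(1,4):0 a9@(0,5):0 a10@(1,2):0 a11@(2,0):1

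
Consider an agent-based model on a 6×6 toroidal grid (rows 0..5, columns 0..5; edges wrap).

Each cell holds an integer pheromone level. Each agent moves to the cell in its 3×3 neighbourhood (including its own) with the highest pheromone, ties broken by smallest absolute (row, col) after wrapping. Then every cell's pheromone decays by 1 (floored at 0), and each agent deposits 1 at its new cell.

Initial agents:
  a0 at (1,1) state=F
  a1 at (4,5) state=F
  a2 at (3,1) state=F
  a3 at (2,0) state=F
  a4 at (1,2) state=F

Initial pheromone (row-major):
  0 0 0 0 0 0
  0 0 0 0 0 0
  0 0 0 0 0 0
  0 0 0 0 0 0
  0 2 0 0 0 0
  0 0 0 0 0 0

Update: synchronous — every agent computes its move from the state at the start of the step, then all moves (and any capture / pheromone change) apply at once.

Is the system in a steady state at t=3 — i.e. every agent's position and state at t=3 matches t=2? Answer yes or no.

t=1: a0@(0,0) a1@(3,0) a2@(4,1) a3@(1,0) a4@(0,1) | pheromone: 1 1 0 0 0 0 / 1 0 0 0 0 0 / 0 0 0 0 0 0 / 1 0 0 0 0 0 / 0 2 0 0 0 0 / 0 0 0 0 0 0
t=2: a0@(0,0) a1@(4,1) a2@(4,1) a3@(0,0) a4@(0,0) | pheromone: 3 0 0 0 0 0 / 0 0 0 0 0 0 / 0 0 0 0 0 0 / 0 0 0 0 0 0 / 0 3 0 0 0 0 / 0 0 0 0 0 0
t=3: a0@(0,0) a1@(4,1) a2@(4,1) a3@(0,0) a4@(0,0) | pheromone: 5 0 0 0 0 0 / 0 0 0 0 0 0 / 0 0 0 0 0 0 / 0 0 0 0 0 0 / 0 4 0 0 0 0 / 0 0 0 0 0 0

yes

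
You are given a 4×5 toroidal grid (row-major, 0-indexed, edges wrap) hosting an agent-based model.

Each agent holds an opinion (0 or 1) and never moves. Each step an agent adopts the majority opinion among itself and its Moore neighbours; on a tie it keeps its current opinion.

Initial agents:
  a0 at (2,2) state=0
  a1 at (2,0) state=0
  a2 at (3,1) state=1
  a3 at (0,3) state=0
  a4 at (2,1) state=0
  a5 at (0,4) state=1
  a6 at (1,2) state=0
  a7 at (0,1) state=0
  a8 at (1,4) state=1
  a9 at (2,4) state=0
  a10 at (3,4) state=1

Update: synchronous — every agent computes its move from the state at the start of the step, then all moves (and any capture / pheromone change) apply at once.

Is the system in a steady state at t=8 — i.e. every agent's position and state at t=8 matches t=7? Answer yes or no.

t=1: a0@(2,2):0 a1@(2,0):0 a2@(3,1):0 a3@(0,3):1 a4@(2,1):0 a5@(0,4):1 a6@(1,2):0 a7@(0,1):0 a8@(1,4):0 a9@(2,4):0 a10@(3,4):0
t=2: a0@(2,2):0 a1@(2,0):0 a2@(3,1):0 a3@(0,3):0 a4@(2,1):0 a5@(0,4):1 a6@(1,2):0 a7@(0,1):0 a8@(1,4):0 a9@(2,4):0 a10@(3,4):0
t=3: a0@(2,2):0 a1@(2,0):0 a2@(3,1):0 a3@(0,3):0 a4@(2,1):0 a5@(0,4):0 a6@(1,2):0 a7@(0,1):0 a8@(1,4):0 a9@(2,4):0 a10@(3,4):0
t=4: (unchanged — steady state)

yes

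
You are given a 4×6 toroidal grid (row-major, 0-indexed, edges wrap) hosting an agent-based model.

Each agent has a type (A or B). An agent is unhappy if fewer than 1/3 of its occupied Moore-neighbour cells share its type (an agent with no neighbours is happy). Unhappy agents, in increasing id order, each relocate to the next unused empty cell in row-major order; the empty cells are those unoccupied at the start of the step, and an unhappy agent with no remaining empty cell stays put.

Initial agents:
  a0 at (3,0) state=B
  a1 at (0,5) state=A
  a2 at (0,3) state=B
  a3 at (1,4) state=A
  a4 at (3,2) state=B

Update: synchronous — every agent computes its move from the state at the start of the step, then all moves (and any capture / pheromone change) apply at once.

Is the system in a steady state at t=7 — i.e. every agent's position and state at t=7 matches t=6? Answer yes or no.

t=1: a0@(0,0):B a1@(0,5):A a2@(0,3):B a3@(1,4):A a4@(3,2):B
t=2: a0@(0,1):B a1@(0,5):A a2@(0,3):B a3@(1,4):A a4@(3,2):B
t=3: (unchanged — steady state)

yes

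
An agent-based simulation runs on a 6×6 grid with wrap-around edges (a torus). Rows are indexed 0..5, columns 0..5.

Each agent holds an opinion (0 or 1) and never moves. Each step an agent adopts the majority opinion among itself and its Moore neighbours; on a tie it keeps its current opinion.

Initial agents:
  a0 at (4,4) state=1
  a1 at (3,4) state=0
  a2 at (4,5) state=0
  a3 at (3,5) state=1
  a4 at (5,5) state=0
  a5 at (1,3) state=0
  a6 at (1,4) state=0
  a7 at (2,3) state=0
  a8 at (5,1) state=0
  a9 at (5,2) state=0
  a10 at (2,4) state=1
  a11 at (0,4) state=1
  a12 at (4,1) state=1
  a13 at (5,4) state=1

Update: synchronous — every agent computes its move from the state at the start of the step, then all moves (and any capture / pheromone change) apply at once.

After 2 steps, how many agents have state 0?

10

t=1: a0@(4,4):1 a1@(3,4):0 a2@(4,5):0 a3@(3,5):1 a4@(5,5):1 a5@(1,3):0 a6@(1,4):0 a7@(2,3):0 a8@(5,1):0 a9@(5,2):0 a10@(2,4):0 a11@(0,4):0 a12@(4,1):0 a13@(5,4):1
t=2: a0@(4,4):1 a1@(3,4):0 a2@(4,5):1 a3@(3,5):0 a4@(5,5):1 a5@(1,3):0 a6@(1,4):0 a7@(2,3):0 a8@(5,1):0 a9@(5,2):0 a10@(2,4):0 a11@(0,4):0 a12@(4,1):0 a13@(5,4):1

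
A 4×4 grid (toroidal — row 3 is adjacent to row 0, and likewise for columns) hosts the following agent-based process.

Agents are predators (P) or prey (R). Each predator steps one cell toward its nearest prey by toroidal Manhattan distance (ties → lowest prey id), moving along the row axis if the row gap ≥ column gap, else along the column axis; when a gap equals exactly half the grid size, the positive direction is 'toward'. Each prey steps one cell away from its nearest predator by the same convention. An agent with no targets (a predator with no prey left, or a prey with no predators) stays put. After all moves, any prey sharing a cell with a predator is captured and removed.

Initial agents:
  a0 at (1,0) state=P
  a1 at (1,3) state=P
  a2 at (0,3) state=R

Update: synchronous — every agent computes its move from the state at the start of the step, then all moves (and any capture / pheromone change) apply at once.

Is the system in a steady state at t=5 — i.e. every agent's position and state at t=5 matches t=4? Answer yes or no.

t=1: a0@(0,0):P a1@(0,3):P a2@(3,3):R
t=2: a0@(3,0):P a1@(3,3):P a2@(2,3):R
t=3: a0@(2,0):P a1@(2,3):P a2@(1,3):R
t=4: a0@(1,0):P a1@(1,3):P a2@(0,3):R
t=5: a0@(0,0):P a1@(0,3):P a2@(3,3):R

no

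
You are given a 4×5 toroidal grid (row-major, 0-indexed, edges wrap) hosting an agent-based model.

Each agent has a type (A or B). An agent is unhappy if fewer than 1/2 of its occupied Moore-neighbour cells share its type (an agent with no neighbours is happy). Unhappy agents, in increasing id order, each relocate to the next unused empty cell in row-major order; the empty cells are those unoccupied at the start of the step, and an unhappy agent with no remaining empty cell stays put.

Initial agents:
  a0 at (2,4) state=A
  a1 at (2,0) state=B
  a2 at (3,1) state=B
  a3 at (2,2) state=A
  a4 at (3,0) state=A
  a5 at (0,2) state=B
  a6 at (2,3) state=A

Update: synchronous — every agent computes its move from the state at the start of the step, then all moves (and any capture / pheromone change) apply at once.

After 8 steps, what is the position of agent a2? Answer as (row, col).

t=1: a0@(2,4):A a1@(0,0):B a2@(3,1):B a3@(2,2):A a4@(0,1):A a5@(0,2):B a6@(2,3):A
t=2: a0@(2,4):A a1@(0,0):B a2@(3,1):B a3@(2,2):A a4@(0,3):A a5@(0,2):B a6@(2,3):A
t=3: a0@(2,4):A a1@(0,0):B a2@(3,1):B a3@(2,2):A a4@(0,1):A a5@(0,2):B a6@(2,3):A
t=4: a0@(2,4):A a1@(0,0):B a2@(3,1):B a3@(2,2):A a4@(0,3):A a5@(0,2):B a6@(2,3):A
t=5: a0@(2,4):A a1@(0,0):B a2@(3,1):B a3@(2,2):A a4@(0,1):A a5@(0,2):B a6@(2,3):A
t=6: a0@(2,4):A a1@(0,0):B a2@(3,1):B a3@(2,2):A a4@(0,3):A a5@(0,2):B a6@(2,3):A
t=7: a0@(2,4):A a1@(0,0):B a2@(3,1):B a3@(2,2):A a4@(0,1):A a5@(0,2):B a6@(2,3):A
t=8: a0@(2,4):A a1@(0,0):B a2@(3,1):B a3@(2,2):A a4@(0,3):A a5@(0,2):B a6@(2,3):A

(3, 1)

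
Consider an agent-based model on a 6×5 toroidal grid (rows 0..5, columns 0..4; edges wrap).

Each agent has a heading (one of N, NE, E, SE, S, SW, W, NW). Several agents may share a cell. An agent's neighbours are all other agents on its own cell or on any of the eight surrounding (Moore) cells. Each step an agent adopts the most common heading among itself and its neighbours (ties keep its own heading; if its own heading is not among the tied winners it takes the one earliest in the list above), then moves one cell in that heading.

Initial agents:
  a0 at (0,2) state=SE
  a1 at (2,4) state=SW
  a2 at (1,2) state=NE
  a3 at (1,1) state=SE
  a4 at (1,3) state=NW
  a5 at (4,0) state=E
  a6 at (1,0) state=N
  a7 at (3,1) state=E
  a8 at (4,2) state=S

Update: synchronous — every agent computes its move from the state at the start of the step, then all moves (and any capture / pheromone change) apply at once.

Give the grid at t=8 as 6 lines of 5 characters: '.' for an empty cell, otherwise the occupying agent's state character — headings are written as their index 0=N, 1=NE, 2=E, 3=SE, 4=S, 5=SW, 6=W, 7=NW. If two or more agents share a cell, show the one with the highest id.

..4..
.....
3....
3..33
3....
.....

t=1: a0@(1,3):SE a1@(3,3):SW a2@(2,3):SE a3@(2,2):SE a4@(0,2):NW a5@(4,1):E a6@(0,0):N a7@(3,2):E a8@(5,2):S
t=2: a0@(2,4):SE a1@(4,4):SE a2@(3,4):SE a3@(3,3):SE a4@(5,1):NW a5@(4,2):E a6@(5,0):N a7@(3,3):E a8@(0,2):S
t=3: a0@(3,0):SE a1@(5,0):SE a2@(4,0):SE a3@(4,4):SE a4@(4,0):NW a5@(4,3):E a6@(4,0):N a7@(4,4):SE a8@(1,2):S
t=4: a0@(4,1):SE a1@(0,1):SE a2@(5,1):SE a3@(5,0):SE a4@(5,1):SE a5@(5,4):SE a6@(5,1):SE a7@(5,0):SE a8@(2,2):S
t=5: a0@(5,2):SE a1@(1,2):SE a2@(0,2):SE a3@(0,1):SE a4@(0,2):SE a5@(0,0):SE a6@(0,2):SE a7@(0,1):SE a8@(3,2):S
t=6: a0@(0,3):SE a1@(2,3):SE a2@(1,3):SE a3@(1,2):SE a4@(1,3):SE a5@(1,1):SE a6@(1,3):SE a7@(1,2):SE a8@(4,2):S
t=7: a0@(1,4):SE a1@(3,4):SE a2@(2,4):SE a3@(2,3):SE a4@(2,4):SE a5@(2,2):SE a6@(2,4):SE a7@(2,3):SE a8@(5,2):S
t=8: a0@(2,0):SE a1@(4,0):SE a2@(3,0):SE a3@(3,4):SE a4@(3,0):SE a5@(3,3):SE a6@(3,0):SE a7@(3,4):SE a8@(0,2):S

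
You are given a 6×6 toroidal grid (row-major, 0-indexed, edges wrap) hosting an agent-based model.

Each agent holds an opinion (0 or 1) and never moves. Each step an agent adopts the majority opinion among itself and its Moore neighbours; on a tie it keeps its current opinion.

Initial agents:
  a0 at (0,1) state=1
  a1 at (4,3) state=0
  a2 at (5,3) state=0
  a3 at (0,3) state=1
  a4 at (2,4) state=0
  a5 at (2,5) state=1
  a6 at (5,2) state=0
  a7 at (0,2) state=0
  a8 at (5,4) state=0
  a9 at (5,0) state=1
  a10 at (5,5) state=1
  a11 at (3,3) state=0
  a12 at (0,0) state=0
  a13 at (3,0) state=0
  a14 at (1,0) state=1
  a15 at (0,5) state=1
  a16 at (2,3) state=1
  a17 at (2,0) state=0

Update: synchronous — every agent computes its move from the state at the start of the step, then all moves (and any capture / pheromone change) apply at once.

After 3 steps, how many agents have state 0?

12

t=1: a0@(0,1):1 a1@(4,3):0 a2@(5,3):0 a3@(0,3):0 a4@(2,4):0 a5@(2,5):0 a6@(5,2):0 a7@(0,2):0 a8@(5,4):0 a9@(5,0):1 a10@(5,5):1 a11@(3,3):0 a12@(0,0):1 a13@(3,0):0 a14@(1,0):1 a15@(0,5):1 a16@(2,3):0 a17@(2,0):0
t=2: (unchanged — steady state)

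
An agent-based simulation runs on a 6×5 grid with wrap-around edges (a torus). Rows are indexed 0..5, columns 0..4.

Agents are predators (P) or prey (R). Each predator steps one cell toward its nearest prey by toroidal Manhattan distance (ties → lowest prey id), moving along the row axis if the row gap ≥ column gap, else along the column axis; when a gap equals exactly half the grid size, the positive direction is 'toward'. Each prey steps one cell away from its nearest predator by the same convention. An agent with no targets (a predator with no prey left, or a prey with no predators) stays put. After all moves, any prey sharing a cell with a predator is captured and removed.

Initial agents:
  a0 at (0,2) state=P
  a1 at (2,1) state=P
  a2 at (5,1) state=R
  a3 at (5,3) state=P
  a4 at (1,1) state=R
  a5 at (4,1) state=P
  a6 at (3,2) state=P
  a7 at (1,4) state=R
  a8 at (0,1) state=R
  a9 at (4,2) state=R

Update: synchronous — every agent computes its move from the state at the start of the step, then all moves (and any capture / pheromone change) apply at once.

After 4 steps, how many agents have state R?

t=1: a0@(0,1):P a1@(1,1):P a3@(5,2):P a5@(5,1):P a6@(4,2):P a7@(1,0):R a8@(0,0):R a9@(4,3):R
t=2: a0@(0,0):P a1@(1,0):P a3@(4,2):P a5@(0,1):P a6@(4,3):P a7@(1,4):R a8@(0,4):R a9@(4,4):R
t=3: a0@(0,4):P a1@(1,4):P a3@(4,3):P a5@(0,0):P a6@(4,4):P a7@(1,3):R a8@(0,3):R a9@(4,0):R
t=4: a0@(0,3):P a1@(1,3):P a3@(5,3):P a5@(0,4):P a6@(4,0):P a7@(1,2):R a8@(0,2):R a9@(4,1):R

3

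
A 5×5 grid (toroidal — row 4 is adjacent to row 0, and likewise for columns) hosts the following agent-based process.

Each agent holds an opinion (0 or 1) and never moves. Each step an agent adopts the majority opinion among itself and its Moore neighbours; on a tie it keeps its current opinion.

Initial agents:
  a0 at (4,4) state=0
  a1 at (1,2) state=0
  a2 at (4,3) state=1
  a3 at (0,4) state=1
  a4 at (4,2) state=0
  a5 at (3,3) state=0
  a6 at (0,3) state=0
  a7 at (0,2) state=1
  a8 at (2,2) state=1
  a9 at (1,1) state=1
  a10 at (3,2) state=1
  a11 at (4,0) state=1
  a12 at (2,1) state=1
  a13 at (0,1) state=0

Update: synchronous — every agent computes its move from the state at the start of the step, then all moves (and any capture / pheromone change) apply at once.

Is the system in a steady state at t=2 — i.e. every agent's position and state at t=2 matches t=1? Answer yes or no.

t=1: a0@(4,4):0 a1@(1,2):1 a2@(4,3):1 a3@(0,4):1 a4@(4,2):0 a5@(3,3):0 a6@(0,3):0 a7@(0,2):0 a8@(2,2):1 a9@(1,1):1 a10@(3,2):1 a11@(4,0):1 a12@(2,1):1 a13@(0,1):0
t=2: a0@(4,4):0 a1@(1,2):1 a2@(4,3):0 a3@(0,4):1 a4@(4,2):0 a5@(3,3):0 a6@(0,3):0 a7@(0,2):0 a8@(2,2):1 a9@(1,1):1 a10@(3,2):1 a11@(4,0):1 a12@(2,1):1 a13@(0,1):0

no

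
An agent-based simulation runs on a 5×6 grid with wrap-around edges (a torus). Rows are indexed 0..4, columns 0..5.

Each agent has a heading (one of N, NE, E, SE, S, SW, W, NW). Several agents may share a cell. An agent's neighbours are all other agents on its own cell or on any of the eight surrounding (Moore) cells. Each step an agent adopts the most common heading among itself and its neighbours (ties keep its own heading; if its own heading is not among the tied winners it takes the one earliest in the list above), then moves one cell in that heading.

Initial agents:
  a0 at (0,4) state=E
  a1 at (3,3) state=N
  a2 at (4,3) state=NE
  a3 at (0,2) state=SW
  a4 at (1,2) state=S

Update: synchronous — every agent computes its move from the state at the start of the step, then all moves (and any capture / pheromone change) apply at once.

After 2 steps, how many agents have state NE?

t=1: a0@(0,5):E a1@(2,3):N a2@(3,4):NE a3@(1,1):SW a4@(2,2):S
t=2: a0@(0,0):E a1@(1,3):N a2@(2,5):NE a3@(2,0):SW a4@(3,2):S

1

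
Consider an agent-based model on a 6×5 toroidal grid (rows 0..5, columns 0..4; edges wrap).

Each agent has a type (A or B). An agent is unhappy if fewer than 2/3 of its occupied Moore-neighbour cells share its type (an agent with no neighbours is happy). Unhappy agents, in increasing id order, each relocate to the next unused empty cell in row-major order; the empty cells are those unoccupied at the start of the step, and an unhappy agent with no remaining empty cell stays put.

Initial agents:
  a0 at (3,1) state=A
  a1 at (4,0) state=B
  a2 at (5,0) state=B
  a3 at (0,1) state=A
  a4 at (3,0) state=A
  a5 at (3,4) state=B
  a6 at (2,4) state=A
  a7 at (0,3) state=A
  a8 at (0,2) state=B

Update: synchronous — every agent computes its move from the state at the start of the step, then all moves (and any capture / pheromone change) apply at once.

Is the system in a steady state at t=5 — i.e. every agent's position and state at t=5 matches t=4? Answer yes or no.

no

t=1: a0@(0,0):A a1@(0,4):B a2@(1,0):B a3@(1,1):A a4@(1,2):A a5@(1,3):B a6@(1,4):A a7@(2,0):A a8@(2,1):B
t=2: a0@(0,1):A a1@(0,2):B a2@(0,3):B a3@(2,2):A a4@(2,3):A a5@(2,4):B a6@(3,0):A a7@(3,1):A a8@(3,2):B
t=3: a0@(0,0):A a1@(0,4):B a2@(0,3):B a3@(2,2):A a4@(1,0):A a5@(1,1):B a6@(1,2):A a7@(3,1):A a8@(1,3):B
t=4: a0@(0,1):A a1@(0,2):B a2@(0,3):B a3@(1,4):A a4@(2,0):A a5@(2,1):B a6@(2,3):A a7@(3,1):A a8@(2,4):B
t=5: a0@(0,0):A a1@(0,4):B a2@(1,0):B a3@(1,1):A a4@(1,2):A a5@(1,3):B a6@(2,2):A a7@(3,0):A a8@(3,2):B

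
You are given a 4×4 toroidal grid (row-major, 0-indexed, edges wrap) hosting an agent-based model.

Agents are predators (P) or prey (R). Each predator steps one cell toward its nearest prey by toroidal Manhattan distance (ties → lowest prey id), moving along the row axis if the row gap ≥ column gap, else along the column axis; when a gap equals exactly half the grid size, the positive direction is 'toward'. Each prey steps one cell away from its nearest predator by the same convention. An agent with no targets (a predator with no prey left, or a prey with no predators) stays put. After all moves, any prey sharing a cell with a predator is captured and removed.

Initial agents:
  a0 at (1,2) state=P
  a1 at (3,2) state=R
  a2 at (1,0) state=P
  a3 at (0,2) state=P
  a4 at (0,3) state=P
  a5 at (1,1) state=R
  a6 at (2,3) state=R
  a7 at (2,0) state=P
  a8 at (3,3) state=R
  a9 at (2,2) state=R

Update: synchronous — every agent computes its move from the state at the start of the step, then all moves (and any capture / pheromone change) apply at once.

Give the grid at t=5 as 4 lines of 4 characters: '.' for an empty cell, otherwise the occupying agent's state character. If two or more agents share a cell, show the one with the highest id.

t=1: a0@(1,1):P a1@(2,2):R a2@(1,1):P a3@(3,2):P a4@(3,3):P a5@(1,0):R a6@(2,2):R a7@(2,3):P
t=2: a0@(1,0):P a1@(1,2):R a2@(1,0):P a3@(2,2):P a4@(2,3):P a5@(1,3):R a6@(1,2):R a7@(2,2):P
t=3: a0@(1,3):P a1@(0,2):R a2@(1,3):P a3@(1,2):P a4@(1,3):P a6@(0,2):R a7@(1,2):P
t=4: a0@(0,3):P a1@(3,2):R a2@(0,3):P a3@(0,2):P a4@(0,3):P a6@(3,2):R a7@(0,2):P
t=5: a0@(3,3):P a1@(2,2):R a2@(3,3):P a3@(3,2):P a4@(3,3):P a6@(2,2):R a7@(3,2):P

....
....
..R.
..PP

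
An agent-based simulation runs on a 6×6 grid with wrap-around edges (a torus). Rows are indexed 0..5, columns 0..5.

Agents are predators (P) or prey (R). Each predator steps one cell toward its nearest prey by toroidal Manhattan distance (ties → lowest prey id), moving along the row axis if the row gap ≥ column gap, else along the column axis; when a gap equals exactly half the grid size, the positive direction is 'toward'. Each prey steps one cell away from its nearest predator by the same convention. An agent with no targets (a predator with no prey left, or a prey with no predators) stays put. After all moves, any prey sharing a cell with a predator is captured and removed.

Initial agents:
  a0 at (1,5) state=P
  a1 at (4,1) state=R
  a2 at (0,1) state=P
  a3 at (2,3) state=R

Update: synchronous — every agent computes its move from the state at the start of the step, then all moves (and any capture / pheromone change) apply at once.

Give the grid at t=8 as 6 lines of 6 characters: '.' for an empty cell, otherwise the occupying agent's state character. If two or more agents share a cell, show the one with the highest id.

t=1: a0@(1,4):P a1@(3,1):R a2@(5,1):P a3@(2,2):R
t=2: a0@(1,3):P a1@(2,1):R a2@(4,1):P a3@(2,1):R
t=3: a0@(1,2):P a1@(1,1):R a2@(3,1):P a3@(1,1):R
t=4: a0@(1,1):P a1@(1,0):R a2@(2,1):P a3@(1,0):R
t=5: a0@(1,0):P a1@(1,5):R a2@(1,1):P a3@(1,5):R
t=6: a0@(1,5):P a1@(1,4):R a2@(1,0):P a3@(1,4):R
t=7: a0@(1,4):P a1@(1,3):R a2@(1,5):P a3@(1,3):R
t=8: a0@(1,3):P a1@(1,2):R a2@(1,4):P a3@(1,2):R

......
..RPP.
......
......
......
......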